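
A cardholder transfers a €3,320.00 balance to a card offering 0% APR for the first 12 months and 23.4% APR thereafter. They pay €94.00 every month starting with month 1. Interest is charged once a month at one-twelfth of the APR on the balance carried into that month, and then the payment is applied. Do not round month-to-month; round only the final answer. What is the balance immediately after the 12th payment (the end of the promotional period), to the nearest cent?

Promo months 1–12 at r₀ = 0%/12 = 0; months 13+ at r₁ = 23.4%/12 = 0.0195.
After month 12 (no interest yet): B = €3,320.00 − 12·€94.00 = €2,192.00.

€2,192.00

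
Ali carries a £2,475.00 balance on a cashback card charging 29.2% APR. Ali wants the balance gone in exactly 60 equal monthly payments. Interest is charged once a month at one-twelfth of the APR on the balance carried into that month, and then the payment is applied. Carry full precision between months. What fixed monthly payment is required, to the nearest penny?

£78.86

Monthly rate r = 29.2%/12 = 2.43333% = 0.0243333.
Level-payment amortization: P = B₀·r / (1 − (1+r)^(−n)) = 2475.00·0.0243333 / (1 − 1.02433^(−60)).
Denominator 1 − (1+r)^(−60) = 0.763668469.
P = 60.225 / 0.763668469 ≈ 78.86.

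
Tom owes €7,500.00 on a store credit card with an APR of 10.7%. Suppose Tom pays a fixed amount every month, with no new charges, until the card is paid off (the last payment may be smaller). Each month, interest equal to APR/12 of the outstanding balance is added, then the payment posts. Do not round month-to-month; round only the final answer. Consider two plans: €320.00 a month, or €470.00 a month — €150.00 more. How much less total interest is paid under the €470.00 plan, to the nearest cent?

€324.52

Monthly rate r = 10.7%/12 = 0.891667% = 0.00891667.
At €320.00/mo: n = ⌈−ln(1 − rB₀/P)/ln(1+r)⌉ = 27 payments (last €131.26); total interest = total paid − €7,500.00 = €951.26.
At €470.00/mo: 18 payments (last €136.74); total interest €626.74.
Interest saved = €951.26 − €626.74 = €324.52.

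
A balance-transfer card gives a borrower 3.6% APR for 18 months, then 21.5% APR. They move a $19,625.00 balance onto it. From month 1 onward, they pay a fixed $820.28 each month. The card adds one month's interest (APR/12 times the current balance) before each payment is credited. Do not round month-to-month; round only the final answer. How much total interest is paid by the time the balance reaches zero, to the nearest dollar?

$1,127

Promo months 1–18 at r₀ = 3.6%/12 = 0.003; months 19+ at r₁ = 21.5%/12 = 0.0179167.
After month 18: iterate B ← B·(1+r₀) − $820.28 for 18 months → $5,564.57.
Then at r₁ with $820.28/mo: n₂ = −ln(1 − r₁·B/P)/ln(1+r₁) ≈ 7.30 → 8 more payments.
Total paid = 25·$820.28 + $245.46 = $20,752.46; interest = $20,752.46 − $19,625.00 = $1,127.46.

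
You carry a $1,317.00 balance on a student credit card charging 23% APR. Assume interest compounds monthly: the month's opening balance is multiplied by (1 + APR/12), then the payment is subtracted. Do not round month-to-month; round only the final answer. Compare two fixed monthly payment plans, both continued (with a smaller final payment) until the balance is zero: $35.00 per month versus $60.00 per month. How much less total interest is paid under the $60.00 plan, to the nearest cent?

$629.34

Monthly rate r = 23%/12 = 1.91667% = 0.0191667.
At $35.00/mo: n = ⌈−ln(1 − rB₀/P)/ln(1+r)⌉ = 68 payments (last $9.83); total interest = total paid − $1,317.00 = $1,037.83.
At $60.00/mo: 29 payments (last $45.49); total interest $408.49.
Interest saved = $1,037.83 − $408.49 = $629.34.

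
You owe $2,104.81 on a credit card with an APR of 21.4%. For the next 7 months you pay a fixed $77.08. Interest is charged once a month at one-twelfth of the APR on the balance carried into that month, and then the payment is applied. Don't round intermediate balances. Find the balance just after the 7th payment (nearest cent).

Monthly rate r = 21.4%/12 = 1.78333% = 0.0178333.
Each month: B ← B·(1+r) − $77.08.
Month 1: interest $37.54; balance after payment $2,065.27.
Month 2: interest $36.83; balance after payment $2,025.02.
Month 3: interest $36.11; balance after payment $1,984.05.
Month 4: interest $35.38; balance after payment $1,942.35.
Month 5: interest $34.64; balance after payment $1,899.91.
Month 6: interest $33.88; balance after payment $1,856.71.
Month 7: interest $33.11; balance after payment $1,812.74.

$1,812.74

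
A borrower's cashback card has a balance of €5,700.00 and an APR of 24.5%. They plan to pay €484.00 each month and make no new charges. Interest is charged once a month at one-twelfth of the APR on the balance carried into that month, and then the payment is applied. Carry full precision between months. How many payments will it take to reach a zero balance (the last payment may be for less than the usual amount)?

Monthly rate r = 24.5%/12 = 2.04167% = 0.0204167.
Recurrence: B ← B·(1+r) − €484.00.
Month 1: interest €116.38; balance after payment €5,332.38.
Month 2: interest €108.87; balance after payment €4,957.24.
Closed form: n = −ln(1 − rB₀/P)/ln(1+r) = −ln(0.75956)/ln(1.02042) ≈ 13.607, so the balance reaches zero during payment 14.

14 payments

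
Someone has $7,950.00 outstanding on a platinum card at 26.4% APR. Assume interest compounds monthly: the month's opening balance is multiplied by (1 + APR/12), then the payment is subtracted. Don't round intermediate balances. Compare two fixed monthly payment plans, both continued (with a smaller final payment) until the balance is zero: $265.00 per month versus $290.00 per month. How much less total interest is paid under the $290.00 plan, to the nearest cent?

$822.54

Monthly rate r = 26.4%/12 = 2.2% = 0.022.
At $265.00/mo: n = ⌈−ln(1 − rB₀/P)/ln(1+r)⌉ = 50 payments (last $152.88); total interest = total paid − $7,950.00 = $5,187.88.
At $290.00/mo: 43 payments (last $135.34); total interest $4,365.34.
Interest saved = $5,187.88 − $4,365.34 = $822.54.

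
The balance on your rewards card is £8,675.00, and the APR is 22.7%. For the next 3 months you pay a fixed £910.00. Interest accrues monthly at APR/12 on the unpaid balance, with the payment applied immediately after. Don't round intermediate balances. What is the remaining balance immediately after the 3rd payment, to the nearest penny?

£6,394.71

Monthly rate r = 22.7%/12 = 1.89167% = 0.0189167.
Each month: B ← B·(1+r) − £910.00.
Month 1: interest £164.10; balance after payment £7,929.10.
Month 2: interest £149.99; balance after payment £7,169.09.
Month 3: interest £135.62; balance after payment £6,394.71.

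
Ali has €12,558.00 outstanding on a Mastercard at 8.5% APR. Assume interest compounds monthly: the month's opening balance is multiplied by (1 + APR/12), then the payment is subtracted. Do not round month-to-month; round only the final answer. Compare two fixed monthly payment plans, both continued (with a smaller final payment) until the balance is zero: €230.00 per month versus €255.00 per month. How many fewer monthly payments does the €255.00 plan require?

9 fewer payments

Monthly rate r = 8.5%/12 = 0.708333% = 0.00708333.
At €230.00/mo: n = ⌈−ln(1 − rB₀/P)/ln(1+r)⌉ = 70 payments (last €63.88); total interest = total paid − €12,558.00 = €3,375.88.
At €255.00/mo: 61 payments (last €198.41); total interest €2,940.41.
Payments saved = 70 − 61 = 9.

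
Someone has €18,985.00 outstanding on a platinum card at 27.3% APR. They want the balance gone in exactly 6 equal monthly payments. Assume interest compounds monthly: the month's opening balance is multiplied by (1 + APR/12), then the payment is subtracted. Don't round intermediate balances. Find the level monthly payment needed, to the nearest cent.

Monthly rate r = 27.3%/12 = 2.275% = 0.02275.
Level-payment amortization: P = B₀·r / (1 − (1+r)^(−n)) = 18985.00·0.02275 / (1 − 1.02275^(−6)).
Denominator 1 − (1+r)^(−6) = 0.126258284.
P = 431.909 / 0.126258284 ≈ 3420.83.

€3,420.83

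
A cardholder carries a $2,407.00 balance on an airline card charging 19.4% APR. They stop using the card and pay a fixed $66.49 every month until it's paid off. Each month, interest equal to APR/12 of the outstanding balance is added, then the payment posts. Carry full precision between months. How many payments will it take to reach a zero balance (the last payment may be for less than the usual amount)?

Monthly rate r = 19.4%/12 = 1.61667% = 0.0161667.
Recurrence: B ← B·(1+r) − $66.49.
Month 1: interest $38.91; balance after payment $2,379.42.
Month 2: interest $38.47; balance after payment $2,351.40.
Closed form: n = −ln(1 − rB₀/P)/ln(1+r) = −ln(0.41475)/ln(1.01617) ≈ 54.877, so the balance reaches zero during payment 55.

55 months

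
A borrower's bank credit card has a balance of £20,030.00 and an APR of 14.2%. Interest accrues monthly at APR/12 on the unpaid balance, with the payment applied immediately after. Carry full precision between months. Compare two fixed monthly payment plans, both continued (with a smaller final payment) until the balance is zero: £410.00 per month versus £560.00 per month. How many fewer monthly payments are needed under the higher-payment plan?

Monthly rate r = 14.2%/12 = 1.18333% = 0.0118333.
At £410.00/mo: n = ⌈−ln(1 − rB₀/P)/ln(1+r)⌉ = 74 payments (last £147.93); total interest = total paid − £20,030.00 = £10,047.93.
At £560.00/mo: 47 payments (last £439.16); total interest £6,169.16.
Payments saved = 74 − 47 = 27.

27 fewer payments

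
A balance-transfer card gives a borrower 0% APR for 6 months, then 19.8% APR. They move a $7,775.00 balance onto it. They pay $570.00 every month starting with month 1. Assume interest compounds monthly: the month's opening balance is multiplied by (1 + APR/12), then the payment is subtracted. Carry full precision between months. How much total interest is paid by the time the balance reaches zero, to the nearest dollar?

$339

Promo months 1–6 at r₀ = 0%/12 = 0; months 7+ at r₁ = 19.8%/12 = 0.0165.
After month 6 (no interest yet): B = $7,775.00 − 6·$570.00 = $4,355.00.
Then at r₁ with $570.00/mo: n₂ = −ln(1 − r₁·B/P)/ln(1+r₁) ≈ 8.23 → 9 more payments.
Total paid = 14·$570.00 + $134.14 = $8,114.14; interest = $8,114.14 − $7,775.00 = $339.14.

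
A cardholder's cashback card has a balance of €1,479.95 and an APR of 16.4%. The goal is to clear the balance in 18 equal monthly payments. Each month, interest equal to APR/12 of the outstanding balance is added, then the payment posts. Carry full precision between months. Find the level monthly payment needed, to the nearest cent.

€93.30

Monthly rate r = 16.4%/12 = 1.36667% = 0.0136667.
Level-payment amortization: P = B₀·r / (1 − (1+r)^(−n)) = 1479.95·0.0136667 / (1 − 1.01367^(−18)).
Denominator 1 − (1+r)^(−18) = 0.216774133.
P = 20.226 / 0.216774133 ≈ 93.30.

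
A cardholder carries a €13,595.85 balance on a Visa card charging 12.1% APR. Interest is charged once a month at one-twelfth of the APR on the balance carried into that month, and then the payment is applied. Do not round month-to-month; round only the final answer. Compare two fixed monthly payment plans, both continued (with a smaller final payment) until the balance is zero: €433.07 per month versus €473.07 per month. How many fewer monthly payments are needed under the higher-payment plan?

3 fewer payments

Monthly rate r = 12.1%/12 = 1.00833% = 0.0100833.
At €433.07/mo: n = ⌈−ln(1 − rB₀/P)/ln(1+r)⌉ = 38 payments (last €405.78); total interest = total paid − €13,595.85 = €2,833.52.
At €473.07/mo: 35 payments (last €51.14); total interest €2,539.67.
Payments saved = 38 − 35 = 3.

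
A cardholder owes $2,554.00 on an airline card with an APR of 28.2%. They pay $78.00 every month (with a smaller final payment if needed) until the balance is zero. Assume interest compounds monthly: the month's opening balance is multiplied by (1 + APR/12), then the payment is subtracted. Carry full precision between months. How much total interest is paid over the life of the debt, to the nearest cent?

$2,373.63

Monthly rate r = 28.2%/12 = 2.35% = 0.0235.
Payoff takes n = ⌈−ln(1 − rB₀/P)/ln(1+r)⌉ = ⌈63.173⌉ = 64 payments; the last is $13.63.
Total paid = 63·$78.00 + $13.63 = $4,927.63.
Total interest = total paid − principal = $4,927.63 − $2,554.00 = $2,373.63.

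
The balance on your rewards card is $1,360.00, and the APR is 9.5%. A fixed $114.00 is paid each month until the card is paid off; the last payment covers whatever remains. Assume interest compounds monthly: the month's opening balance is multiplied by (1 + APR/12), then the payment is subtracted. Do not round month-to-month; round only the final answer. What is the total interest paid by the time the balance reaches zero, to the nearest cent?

$74.33

Monthly rate r = 9.5%/12 = 0.791667% = 0.00791667.
Payoff takes n = ⌈−ln(1 − rB₀/P)/ln(1+r)⌉ = ⌈12.581⌉ = 13 payments; the last is $66.33.
Total paid = 12·$114.00 + $66.33 = $1,434.33.
Total interest = total paid − principal = $1,434.33 − $1,360.00 = $74.33.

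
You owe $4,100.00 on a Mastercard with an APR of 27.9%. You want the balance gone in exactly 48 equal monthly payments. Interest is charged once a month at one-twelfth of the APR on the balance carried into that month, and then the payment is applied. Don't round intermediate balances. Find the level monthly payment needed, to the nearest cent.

$142.66

Monthly rate r = 27.9%/12 = 2.325% = 0.02325.
Level-payment amortization: P = B₀·r / (1 − (1+r)^(−n)) = 4100.00·0.02325 / (1 − 1.02325^(−48)).
Denominator 1 − (1+r)^(−48) = 0.668200413.
P = 95.325 / 0.668200413 ≈ 142.66.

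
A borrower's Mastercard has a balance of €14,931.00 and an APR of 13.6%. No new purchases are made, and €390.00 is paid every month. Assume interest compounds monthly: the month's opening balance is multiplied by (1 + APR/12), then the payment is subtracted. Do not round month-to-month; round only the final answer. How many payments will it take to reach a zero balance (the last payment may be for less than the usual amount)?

Monthly rate r = 13.6%/12 = 1.13333% = 0.0113333.
Recurrence: B ← B·(1+r) − €390.00.
Month 1: interest €169.22; balance after payment €14,710.22.
Month 2: interest €166.72; balance after payment €14,486.93.
Closed form: n = −ln(1 − rB₀/P)/ln(1+r) = −ln(0.56611)/ln(1.01133) ≈ 50.487, so the balance reaches zero during payment 51.

51 payments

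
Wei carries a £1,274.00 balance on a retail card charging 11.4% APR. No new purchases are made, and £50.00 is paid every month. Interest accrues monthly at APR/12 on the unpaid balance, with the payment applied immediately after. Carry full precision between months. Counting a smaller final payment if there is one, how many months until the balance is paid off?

30 payments

Monthly rate r = 11.4%/12 = 0.95% = 0.0095.
Recurrence: B ← B·(1+r) − £50.00.
Month 1: interest £12.10; balance after payment £1,236.10.
Month 2: interest £11.74; balance after payment £1,197.85.
Closed form: n = −ln(1 − rB₀/P)/ln(1+r) = −ln(0.75794)/ln(1.0095) ≈ 29.312, so the balance reaches zero during payment 30.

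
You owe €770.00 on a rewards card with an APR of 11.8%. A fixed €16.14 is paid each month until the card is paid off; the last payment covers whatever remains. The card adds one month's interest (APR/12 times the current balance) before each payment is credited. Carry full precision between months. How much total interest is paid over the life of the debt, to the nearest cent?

Monthly rate r = 11.8%/12 = 0.983333% = 0.00983333.
Payoff takes n = ⌈−ln(1 − rB₀/P)/ln(1+r)⌉ = ⌈64.712⌉ = 65 payments; the last is €11.51.
Total paid = 64·€16.14 + €11.51 = €1,044.47.
Total interest = total paid − principal = €1,044.47 − €770.00 = €274.47.

€274.47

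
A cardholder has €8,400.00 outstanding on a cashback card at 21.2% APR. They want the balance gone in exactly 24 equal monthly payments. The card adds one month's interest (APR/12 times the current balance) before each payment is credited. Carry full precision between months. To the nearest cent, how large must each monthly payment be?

Monthly rate r = 21.2%/12 = 1.76667% = 0.0176667.
Level-payment amortization: P = B₀·r / (1 − (1+r)^(−n)) = 8400.00·0.0176667 / (1 − 1.01767^(−24)).
Denominator 1 − (1+r)^(−24) = 0.343149084.
P = 148.4 / 0.343149084 ≈ 432.47.

€432.47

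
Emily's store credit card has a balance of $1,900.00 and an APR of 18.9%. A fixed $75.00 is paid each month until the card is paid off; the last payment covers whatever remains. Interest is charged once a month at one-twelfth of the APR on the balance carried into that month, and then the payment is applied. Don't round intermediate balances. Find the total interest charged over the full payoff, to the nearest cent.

$543.76

Monthly rate r = 18.9%/12 = 1.575% = 0.01575.
Payoff takes n = ⌈−ln(1 − rB₀/P)/ln(1+r)⌉ = ⌈32.582⌉ = 33 payments; the last is $43.76.
Total paid = 32·$75.00 + $43.76 = $2,443.76.
Total interest = total paid − principal = $2,443.76 − $1,900.00 = $543.76.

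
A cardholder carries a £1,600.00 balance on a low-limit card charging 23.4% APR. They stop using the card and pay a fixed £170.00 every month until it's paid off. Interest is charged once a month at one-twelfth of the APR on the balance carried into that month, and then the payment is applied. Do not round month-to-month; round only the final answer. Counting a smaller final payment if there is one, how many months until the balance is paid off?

Monthly rate r = 23.4%/12 = 1.95% = 0.0195.
Recurrence: B ← B·(1+r) − £170.00.
Month 1: interest £31.20; balance after payment £1,461.20.
Month 2: interest £28.49; balance after payment £1,319.69.
Closed form: n = −ln(1 − rB₀/P)/ln(1+r) = −ln(0.81647)/ln(1.0195) ≈ 10.499, so the balance reaches zero during payment 11.

11 payments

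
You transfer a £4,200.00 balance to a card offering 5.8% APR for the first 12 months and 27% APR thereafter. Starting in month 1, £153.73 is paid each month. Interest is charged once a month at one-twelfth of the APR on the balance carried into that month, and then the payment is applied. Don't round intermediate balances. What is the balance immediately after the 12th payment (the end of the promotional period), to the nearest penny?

Promo months 1–12 at r₀ = 5.8%/12 = 0.00483333; months 13+ at r₁ = 27%/12 = 0.0225.
After month 12: iterate B ← B·(1+r₀) − £153.73 for 12 months → £2,555.58.

£2,555.58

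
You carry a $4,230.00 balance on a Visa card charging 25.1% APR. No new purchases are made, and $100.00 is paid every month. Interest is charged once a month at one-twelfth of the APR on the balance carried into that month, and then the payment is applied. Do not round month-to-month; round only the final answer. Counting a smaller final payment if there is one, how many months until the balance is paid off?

Monthly rate r = 25.1%/12 = 2.09167% = 0.0209167.
Recurrence: B ← B·(1+r) − $100.00.
Month 1: interest $88.48; balance after payment $4,218.48.
Month 2: interest $88.24; balance after payment $4,206.71.
Closed form: n = −ln(1 − rB₀/P)/ln(1+r) = −ln(0.11522)/ln(1.02092) ≈ 104.385, so the balance reaches zero during payment 105.

105 payments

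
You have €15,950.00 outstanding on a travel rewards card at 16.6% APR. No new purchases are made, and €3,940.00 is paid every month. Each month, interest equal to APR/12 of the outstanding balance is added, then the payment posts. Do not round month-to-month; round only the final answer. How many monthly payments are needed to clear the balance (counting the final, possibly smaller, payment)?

5 months

Monthly rate r = 16.6%/12 = 1.38333% = 0.0138333.
Recurrence: B ← B·(1+r) − €3,940.00.
Month 1: interest €220.64; balance after payment €12,230.64.
Month 2: interest €169.19; balance after payment €8,459.83.
Month 3: interest €117.03; balance after payment €4,636.86.
Month 4: interest €64.14; balance after payment €761.00.
Month 5: interest €10.53; balance after payment €0.00.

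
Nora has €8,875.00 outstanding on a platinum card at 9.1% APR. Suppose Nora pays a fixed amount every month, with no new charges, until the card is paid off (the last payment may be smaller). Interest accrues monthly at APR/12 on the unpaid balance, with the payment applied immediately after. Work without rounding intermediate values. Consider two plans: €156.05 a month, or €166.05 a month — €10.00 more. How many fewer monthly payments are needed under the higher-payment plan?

6 fewer payments

Monthly rate r = 9.1%/12 = 0.758333% = 0.00758333.
At €156.05/mo: n = ⌈−ln(1 − rB₀/P)/ln(1+r)⌉ = 75 payments (last €110.15); total interest = total paid − €8,875.00 = €2,782.85.
At €166.05/mo: 69 payments (last €131.92); total interest €2,548.32.
Payments saved = 75 − 69 = 6.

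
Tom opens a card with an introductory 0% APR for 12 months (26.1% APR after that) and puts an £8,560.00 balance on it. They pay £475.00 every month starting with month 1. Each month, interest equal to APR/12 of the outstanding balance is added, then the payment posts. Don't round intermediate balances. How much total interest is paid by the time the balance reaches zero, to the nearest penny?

£239.91

Promo months 1–12 at r₀ = 0%/12 = 0; months 13+ at r₁ = 26.1%/12 = 0.02175.
After month 12 (no interest yet): B = £8,560.00 − 12·£475.00 = £2,860.00.
Then at r₁ with £475.00/mo: n₂ = −ln(1 − r₁·B/P)/ln(1+r₁) ≈ 6.52 → 7 more payments.
Total paid = 18·£475.00 + £249.91 = £8,799.91; interest = £8,799.91 − £8,560.00 = £239.91.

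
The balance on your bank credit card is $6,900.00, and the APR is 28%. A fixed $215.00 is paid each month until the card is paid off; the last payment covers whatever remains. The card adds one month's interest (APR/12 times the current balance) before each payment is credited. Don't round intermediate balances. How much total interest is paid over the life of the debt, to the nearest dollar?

$5,979

Monthly rate r = 28%/12 = 2.33333% = 0.0233333.
Payoff takes n = ⌈−ln(1 − rB₀/P)/ln(1+r)⌉ = ⌈59.902⌉ = 60 payments; the last is $194.13.
Total paid = 59·$215.00 + $194.13 = $12,879.13.
Total interest = total paid − principal = $12,879.13 − $6,900.00 = $5,979.13.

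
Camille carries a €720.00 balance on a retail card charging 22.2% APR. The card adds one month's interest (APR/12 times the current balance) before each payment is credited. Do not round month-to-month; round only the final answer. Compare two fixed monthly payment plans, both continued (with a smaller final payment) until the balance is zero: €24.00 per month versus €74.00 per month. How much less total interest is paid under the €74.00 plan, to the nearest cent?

Monthly rate r = 22.2%/12 = 1.85% = 0.0185.
At €24.00/mo: n = ⌈−ln(1 − rB₀/P)/ln(1+r)⌉ = 45 payments (last €4.11); total interest = total paid − €720.00 = €340.11.
At €74.00/mo: 11 payments (last €61.22); total interest €81.22.
Interest saved = €340.11 − €81.22 = €258.89.

€258.89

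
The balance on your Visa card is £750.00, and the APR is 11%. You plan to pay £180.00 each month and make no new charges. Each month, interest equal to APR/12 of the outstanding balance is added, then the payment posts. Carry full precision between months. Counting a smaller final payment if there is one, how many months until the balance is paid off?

5 months

Monthly rate r = 11%/12 = 0.916667% = 0.00916667.
Recurrence: B ← B·(1+r) − £180.00.
Month 1: interest £6.88; balance after payment £576.88.
Month 2: interest £5.29; balance after payment £402.16.
Month 3: interest £3.69; balance after payment £225.85.
Month 4: interest £2.07; balance after payment £47.92.
Month 5: interest £0.44; balance after payment £0.00.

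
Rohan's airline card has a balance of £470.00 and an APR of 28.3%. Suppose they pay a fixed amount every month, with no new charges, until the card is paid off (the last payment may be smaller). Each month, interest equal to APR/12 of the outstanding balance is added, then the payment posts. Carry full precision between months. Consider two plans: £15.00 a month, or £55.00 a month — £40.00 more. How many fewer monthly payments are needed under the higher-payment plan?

Monthly rate r = 28.3%/12 = 2.35833% = 0.0235833.
At £15.00/mo: n = ⌈−ln(1 − rB₀/P)/ln(1+r)⌉ = 58 payments (last £9.29); total interest = total paid − £470.00 = £394.29.
At £55.00/mo: 10 payments (last £36.18); total interest £61.18.
Payments saved = 58 − 10 = 48.

48 fewer payments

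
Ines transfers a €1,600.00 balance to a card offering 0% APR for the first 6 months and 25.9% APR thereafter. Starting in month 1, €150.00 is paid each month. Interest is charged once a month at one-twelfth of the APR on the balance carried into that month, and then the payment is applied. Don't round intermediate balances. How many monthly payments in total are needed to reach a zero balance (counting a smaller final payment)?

11 months

Promo months 1–6 at r₀ = 0%/12 = 0; months 7+ at r₁ = 25.9%/12 = 0.0215833.
After month 6 (no interest yet): B = €1,600.00 − 6·€150.00 = €700.00.
Then at r₁ with €150.00/mo: n₂ = −ln(1 − r₁·B/P)/ln(1+r₁) ≈ 4.97 → 5 more payments.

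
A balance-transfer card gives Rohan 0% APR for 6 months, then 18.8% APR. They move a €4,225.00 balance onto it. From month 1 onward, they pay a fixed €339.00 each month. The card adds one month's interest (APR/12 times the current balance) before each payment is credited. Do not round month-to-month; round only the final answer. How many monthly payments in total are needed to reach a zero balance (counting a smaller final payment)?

Promo months 1–6 at r₀ = 0%/12 = 0; months 7+ at r₁ = 18.8%/12 = 0.0156667.
After month 6 (no interest yet): B = €4,225.00 − 6·€339.00 = €2,191.00.
Then at r₁ with €339.00/mo: n₂ = −ln(1 − r₁·B/P)/ln(1+r₁) ≈ 6.87 → 7 more payments.

13 months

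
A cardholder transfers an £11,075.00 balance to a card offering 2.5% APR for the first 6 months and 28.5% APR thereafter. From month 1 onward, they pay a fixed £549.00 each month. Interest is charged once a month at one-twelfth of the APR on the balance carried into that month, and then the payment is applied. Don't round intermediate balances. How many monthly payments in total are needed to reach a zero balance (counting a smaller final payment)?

Promo months 1–6 at r₀ = 2.5%/12 = 0.00208333; months 7+ at r₁ = 28.5%/12 = 0.02375.
After month 6: iterate B ← B·(1+r₀) − £549.00 for 6 months → £7,902.96.
Then at r₁ with £549.00/mo: n₂ = −ln(1 − r₁·B/P)/ln(1+r₁) ≈ 17.82 → 18 more payments.

24 months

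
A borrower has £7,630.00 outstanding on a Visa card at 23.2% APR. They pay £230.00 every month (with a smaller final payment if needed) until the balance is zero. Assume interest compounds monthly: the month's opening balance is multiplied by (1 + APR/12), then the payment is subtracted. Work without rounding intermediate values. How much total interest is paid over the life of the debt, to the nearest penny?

£4,687.33

Monthly rate r = 23.2%/12 = 1.93333% = 0.0193333.
Payoff takes n = ⌈−ln(1 − rB₀/P)/ln(1+r)⌉ = ⌈53.551⌉ = 54 payments; the last is £127.33.
Total paid = 53·£230.00 + £127.33 = £12,317.33.
Total interest = total paid − principal = £12,317.33 − £7,630.00 = £4,687.33.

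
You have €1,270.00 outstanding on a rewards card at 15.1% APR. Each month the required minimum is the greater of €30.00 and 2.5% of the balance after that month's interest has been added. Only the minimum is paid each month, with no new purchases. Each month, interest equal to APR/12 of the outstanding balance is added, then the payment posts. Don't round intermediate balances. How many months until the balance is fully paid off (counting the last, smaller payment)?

Monthly rate r = 15.1%/12 = 1.25833% = 0.0125833.
While 2.5% of the post-interest balance exceeds €30.00, each month B ← (B·(1+r))·(1 − 0.025), i.e. B shrinks by the factor (1+r)·0.975 = 0.98727.
This holds for months 1–6. Entering month 7 the balance is €1,176.02; 2.5% of the post-interest balance is now below €30.00, so the flat €30.00 minimum applies from here.
From month 7 a fixed €30.00 at rate r clears €1,176.02 in 55 more payments. Total: 6 + 55 = 61 months.

61 months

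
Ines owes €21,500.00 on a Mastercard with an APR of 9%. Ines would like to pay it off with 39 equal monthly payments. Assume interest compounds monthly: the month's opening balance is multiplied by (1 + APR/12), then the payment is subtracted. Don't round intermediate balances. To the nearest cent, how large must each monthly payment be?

€637.88

Monthly rate r = 9%/12 = 0.75% = 0.0075.
Level-payment amortization: P = B₀·r / (1 − (1+r)^(−n)) = 21500.00·0.0075 / (1 − 1.0075^(−39)).
Denominator 1 − (1+r)^(−39) = 0.252789679.
P = 161.25 / 0.252789679 ≈ 637.88.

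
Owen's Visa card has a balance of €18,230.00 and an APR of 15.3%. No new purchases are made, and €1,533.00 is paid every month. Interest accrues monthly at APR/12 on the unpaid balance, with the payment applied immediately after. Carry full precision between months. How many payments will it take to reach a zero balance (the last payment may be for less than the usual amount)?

Monthly rate r = 15.3%/12 = 1.275% = 0.01275.
Recurrence: B ← B·(1+r) − €1,533.00.
Month 1: interest €232.43; balance after payment €16,929.43.
Month 2: interest €215.85; balance after payment €15,612.28.
Closed form: n = −ln(1 − rB₀/P)/ln(1+r) = −ln(0.84838)/ln(1.01275) ≈ 12.978, so the balance reaches zero during payment 13.

13 months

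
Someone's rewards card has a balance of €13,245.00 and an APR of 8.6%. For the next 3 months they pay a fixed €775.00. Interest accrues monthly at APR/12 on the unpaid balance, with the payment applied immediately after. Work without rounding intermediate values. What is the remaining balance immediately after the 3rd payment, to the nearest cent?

Monthly rate r = 8.6%/12 = 0.716667% = 0.00716667.
Each month: B ← B·(1+r) − €775.00.
Month 1: interest €94.92; balance after payment €12,564.92.
Month 2: interest €90.05; balance after payment €11,879.97.
Month 3: interest €85.14; balance after payment €11,190.11.

€11,190.11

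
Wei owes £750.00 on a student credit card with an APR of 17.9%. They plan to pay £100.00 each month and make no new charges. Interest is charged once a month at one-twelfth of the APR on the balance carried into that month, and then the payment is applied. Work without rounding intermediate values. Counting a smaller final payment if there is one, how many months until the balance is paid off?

Monthly rate r = 17.9%/12 = 1.49167% = 0.0149167.
Recurrence: B ← B·(1+r) − £100.00.
Month 1: interest £11.19; balance after payment £661.19.
Month 2: interest £9.86; balance after payment £571.05.
Closed form: n = −ln(1 − rB₀/P)/ln(1+r) = −ln(0.88813)/ln(1.01492) ≈ 8.013, so the balance reaches zero during payment 9.

9 months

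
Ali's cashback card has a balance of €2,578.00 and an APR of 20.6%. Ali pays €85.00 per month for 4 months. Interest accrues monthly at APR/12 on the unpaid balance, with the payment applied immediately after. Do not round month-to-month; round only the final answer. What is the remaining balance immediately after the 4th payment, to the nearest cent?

€2,410.78

Monthly rate r = 20.6%/12 = 1.71667% = 0.0171667.
Each month: B ← B·(1+r) − €85.00.
Month 1: interest €44.26; balance after payment €2,537.26.
Month 2: interest €43.56; balance after payment €2,495.81.
Month 3: interest €42.84; balance after payment €2,453.66.
Month 4: interest €42.12; balance after payment €2,410.78.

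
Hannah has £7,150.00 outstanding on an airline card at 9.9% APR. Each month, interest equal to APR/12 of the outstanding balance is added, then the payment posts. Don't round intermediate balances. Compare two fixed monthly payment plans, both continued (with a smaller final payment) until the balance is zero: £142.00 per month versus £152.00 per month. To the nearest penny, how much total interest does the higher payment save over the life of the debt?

£191.89

Monthly rate r = 9.9%/12 = 0.825% = 0.00825.
At £142.00/mo: n = ⌈−ln(1 − rB₀/P)/ln(1+r)⌉ = 66 payments (last £48.28); total interest = total paid − £7,150.00 = £2,128.28.
At £152.00/mo: 60 payments (last £118.39); total interest £1,936.39.
Interest saved = £2,128.28 − £1,936.39 = £191.89.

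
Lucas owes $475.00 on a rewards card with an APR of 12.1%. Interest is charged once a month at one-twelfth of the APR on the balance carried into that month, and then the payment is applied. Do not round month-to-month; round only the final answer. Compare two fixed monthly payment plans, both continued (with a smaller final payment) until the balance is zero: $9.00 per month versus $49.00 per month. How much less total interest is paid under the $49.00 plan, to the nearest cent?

$179.06

Monthly rate r = 12.1%/12 = 1.00833% = 0.0100833.
At $9.00/mo: n = ⌈−ln(1 − rB₀/P)/ln(1+r)⌉ = 76 payments (last $6.47); total interest = total paid − $475.00 = $206.47.
At $49.00/mo: 11 payments (last $12.41); total interest $27.41.
Interest saved = $206.47 − $27.41 = $179.06.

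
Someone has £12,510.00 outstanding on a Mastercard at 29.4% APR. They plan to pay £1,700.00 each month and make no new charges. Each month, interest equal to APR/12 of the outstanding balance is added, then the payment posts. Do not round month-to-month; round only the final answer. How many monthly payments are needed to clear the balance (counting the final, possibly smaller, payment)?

9 payments

Monthly rate r = 29.4%/12 = 2.45% = 0.0245.
Recurrence: B ← B·(1+r) − £1,700.00.
Month 1: interest £306.49; balance after payment £11,116.50.
Month 2: interest £272.35; balance after payment £9,688.85.
Closed form: n = −ln(1 − rB₀/P)/ln(1+r) = −ln(0.81971)/ln(1.0245) ≈ 8.214, so the balance reaches zero during payment 9.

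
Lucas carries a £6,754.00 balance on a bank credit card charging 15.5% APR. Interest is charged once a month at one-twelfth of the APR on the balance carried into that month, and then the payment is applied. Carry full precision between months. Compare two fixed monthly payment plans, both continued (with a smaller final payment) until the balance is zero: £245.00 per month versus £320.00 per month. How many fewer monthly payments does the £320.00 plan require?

Monthly rate r = 15.5%/12 = 1.29167% = 0.0129167.
At £245.00/mo: n = ⌈−ln(1 − rB₀/P)/ln(1+r)⌉ = 35 payments (last £73.32); total interest = total paid − £6,754.00 = £1,649.32.
At £320.00/mo: 25 payments (last £257.01); total interest £1,183.01.
Payments saved = 35 − 25 = 10.

10 fewer payments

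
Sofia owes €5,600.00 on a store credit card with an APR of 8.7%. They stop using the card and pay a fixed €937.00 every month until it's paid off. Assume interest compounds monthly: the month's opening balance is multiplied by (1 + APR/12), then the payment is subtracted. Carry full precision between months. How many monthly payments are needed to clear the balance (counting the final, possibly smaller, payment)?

7 payments

Monthly rate r = 8.7%/12 = 0.725% = 0.00725.
Recurrence: B ← B·(1+r) − €937.00.
Month 1: interest €40.60; balance after payment €4,703.60.
Month 2: interest €34.10; balance after payment €3,800.70.
Closed form: n = −ln(1 − rB₀/P)/ln(1+r) = −ln(0.95667)/ln(1.00725) ≈ 6.132, so the balance reaches zero during payment 7.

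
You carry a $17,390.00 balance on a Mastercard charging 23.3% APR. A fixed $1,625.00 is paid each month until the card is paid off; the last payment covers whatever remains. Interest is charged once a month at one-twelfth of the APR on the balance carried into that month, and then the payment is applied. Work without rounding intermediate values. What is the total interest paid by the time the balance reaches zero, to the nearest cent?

Monthly rate r = 23.3%/12 = 1.94167% = 0.0194167.
Payoff takes n = ⌈−ln(1 − rB₀/P)/ln(1+r)⌉ = ⌈12.112⌉ = 13 payments; the last is $184.06.
Total paid = 12·$1,625.00 + $184.06 = $19,684.06.
Total interest = total paid − principal = $19,684.06 − $17,390.00 = $2,294.06.

$2,294.06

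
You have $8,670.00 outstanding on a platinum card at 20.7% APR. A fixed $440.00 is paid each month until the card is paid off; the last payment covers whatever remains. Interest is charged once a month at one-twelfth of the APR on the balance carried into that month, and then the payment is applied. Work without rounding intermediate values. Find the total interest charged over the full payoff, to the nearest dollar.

$2,017

Monthly rate r = 20.7%/12 = 1.725% = 0.01725.
Payoff takes n = ⌈−ln(1 − rB₀/P)/ln(1+r)⌉ = ⌈24.286⌉ = 25 payments; the last is $126.81.
Total paid = 24·$440.00 + $126.81 = $10,686.81.
Total interest = total paid − principal = $10,686.81 − $8,670.00 = $2,016.81.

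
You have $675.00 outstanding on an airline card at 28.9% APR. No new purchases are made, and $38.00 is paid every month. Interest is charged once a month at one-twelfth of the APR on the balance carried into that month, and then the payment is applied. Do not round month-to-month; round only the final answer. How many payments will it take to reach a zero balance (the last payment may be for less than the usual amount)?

24 months

Monthly rate r = 28.9%/12 = 2.40833% = 0.0240833.
Recurrence: B ← B·(1+r) − $38.00.
Month 1: interest $16.26; balance after payment $653.26.
Month 2: interest $15.73; balance after payment $630.99.
Closed form: n = −ln(1 − rB₀/P)/ln(1+r) = −ln(0.5722)/ln(1.02408) ≈ 23.458, so the balance reaches zero during payment 24.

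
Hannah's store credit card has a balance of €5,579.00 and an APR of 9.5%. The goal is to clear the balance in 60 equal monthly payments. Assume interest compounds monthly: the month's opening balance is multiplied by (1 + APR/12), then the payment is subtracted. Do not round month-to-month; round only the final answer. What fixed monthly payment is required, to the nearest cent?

Monthly rate r = 9.5%/12 = 0.791667% = 0.00791667.
Level-payment amortization: P = B₀·r / (1 − (1+r)^(−n)) = 5579.00·0.00791667 / (1 − 1.00792^(−60)).
Denominator 1 − (1+r)^(−60) = 0.376950716.
P = 44.1671 / 0.376950716 ≈ 117.17.

€117.17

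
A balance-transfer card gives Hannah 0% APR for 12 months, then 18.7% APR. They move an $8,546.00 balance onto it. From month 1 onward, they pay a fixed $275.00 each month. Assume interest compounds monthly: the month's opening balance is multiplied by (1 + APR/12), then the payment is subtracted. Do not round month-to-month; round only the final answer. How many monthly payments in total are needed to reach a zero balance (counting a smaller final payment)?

35 payments

Promo months 1–12 at r₀ = 0%/12 = 0; months 13+ at r₁ = 18.7%/12 = 0.0155833.
After month 12 (no interest yet): B = $8,546.00 − 12·$275.00 = $5,246.00.
Then at r₁ with $275.00/mo: n₂ = −ln(1 − r₁·B/P)/ln(1+r₁) ≈ 22.81 → 23 more payments.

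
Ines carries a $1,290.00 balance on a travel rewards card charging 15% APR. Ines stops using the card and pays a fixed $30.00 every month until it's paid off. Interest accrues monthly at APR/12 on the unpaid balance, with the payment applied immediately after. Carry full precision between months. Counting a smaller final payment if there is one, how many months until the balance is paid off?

63 months

Monthly rate r = 15%/12 = 1.25% = 0.0125.
Recurrence: B ← B·(1+r) − $30.00.
Month 1: interest $16.12; balance after payment $1,276.12.
Month 2: interest $15.95; balance after payment $1,262.08.
Closed form: n = −ln(1 − rB₀/P)/ln(1+r) = −ln(0.4625)/ln(1.0125) ≈ 62.073, so the balance reaches zero during payment 63.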